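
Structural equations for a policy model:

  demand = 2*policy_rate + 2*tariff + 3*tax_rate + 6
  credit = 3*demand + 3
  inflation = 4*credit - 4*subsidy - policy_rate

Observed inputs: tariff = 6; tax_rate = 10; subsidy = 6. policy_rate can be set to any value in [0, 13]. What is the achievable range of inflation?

Substituting into the demand equation gives demand = 2*policy_rate + 48.
Substituting into the credit equation gives credit = 6*policy_rate + 147.
So inflation = 23*policy_rate + 564.
Linear in policy_rate, so extremes are at the endpoints: policy_rate = 0 gives inflation = 564; policy_rate = 13 gives inflation = 863.

564 to 863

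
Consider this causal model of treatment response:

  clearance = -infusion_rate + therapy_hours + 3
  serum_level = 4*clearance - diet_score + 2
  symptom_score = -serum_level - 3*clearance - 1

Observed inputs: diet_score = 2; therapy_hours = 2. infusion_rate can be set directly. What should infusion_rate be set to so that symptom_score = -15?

infusion_rate = 3

Substituting into the clearance equation gives clearance = -infusion_rate + 5.
So serum_level = -4*infusion_rate + 20.
So symptom_score = 7*infusion_rate - 36.
Solve 7*infusion_rate - 36 = -15: infusion_rate = (-15 + 36) / 7 = 3.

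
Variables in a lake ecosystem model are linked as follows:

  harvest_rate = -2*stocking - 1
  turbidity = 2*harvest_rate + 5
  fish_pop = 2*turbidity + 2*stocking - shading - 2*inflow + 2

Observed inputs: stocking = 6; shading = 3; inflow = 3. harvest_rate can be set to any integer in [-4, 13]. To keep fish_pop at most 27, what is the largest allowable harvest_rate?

harvest_rate = 3

Intervening on harvest_rate fixes its value directly, overriding its dependence on stocking.
Substituting into the fish_pop equation gives fish_pop = 4*harvest_rate + 15.
Require 4*harvest_rate + 15 ≤ 27, so harvest_rate ≤ 3.
The largest integer in [-4, 13] satisfying this is 3.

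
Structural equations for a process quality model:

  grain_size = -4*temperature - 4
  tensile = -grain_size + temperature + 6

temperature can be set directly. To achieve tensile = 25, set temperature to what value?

Substituting into the tensile equation gives tensile = 5*temperature + 10.
Solve 5*temperature + 10 = 25: temperature = (25 - 10) / 5 = 3.

temperature = 3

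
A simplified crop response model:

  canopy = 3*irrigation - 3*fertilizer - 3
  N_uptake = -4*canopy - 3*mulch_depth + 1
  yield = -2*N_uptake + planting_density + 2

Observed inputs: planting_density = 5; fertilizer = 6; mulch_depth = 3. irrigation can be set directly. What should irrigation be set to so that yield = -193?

irrigation = -2

Substituting into the canopy equation gives canopy = 3*irrigation - 21.
N_uptake becomes -12*irrigation + 76.
Substituting into the yield equation gives yield = 24*irrigation - 145.
Solve 24*irrigation - 145 = -193: irrigation = (-193 + 145) / 24 = -2.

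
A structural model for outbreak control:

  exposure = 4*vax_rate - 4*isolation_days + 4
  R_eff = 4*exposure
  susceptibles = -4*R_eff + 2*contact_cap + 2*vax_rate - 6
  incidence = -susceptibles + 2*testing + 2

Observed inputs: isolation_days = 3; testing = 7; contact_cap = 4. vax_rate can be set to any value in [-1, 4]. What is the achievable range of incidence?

-176 to 134

Substituting into the exposure equation gives exposure = 4*vax_rate - 8.
Substituting into the R_eff equation gives R_eff = 16*vax_rate - 32.
Substituting into the susceptibles equation gives susceptibles = -62*vax_rate + 130.
Substituting into the incidence equation gives incidence = 62*vax_rate - 114.
Linear in vax_rate, so extremes are at the endpoints: vax_rate = -1 gives incidence = -176; vax_rate = 4 gives incidence = 134.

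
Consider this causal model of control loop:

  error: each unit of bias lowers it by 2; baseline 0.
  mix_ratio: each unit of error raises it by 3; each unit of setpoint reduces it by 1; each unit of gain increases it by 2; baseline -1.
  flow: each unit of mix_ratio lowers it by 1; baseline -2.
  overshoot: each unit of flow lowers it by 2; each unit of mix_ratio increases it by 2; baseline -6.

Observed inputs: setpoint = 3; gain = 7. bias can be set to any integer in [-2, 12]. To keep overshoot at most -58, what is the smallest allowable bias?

Substituting into the mix_ratio equation gives mix_ratio = -6*bias + 10.
So flow = 6*bias - 12.
This gives overshoot = -24*bias + 38.
Require -24*bias + 38 ≤ -58, so bias ≥ 4.
The smallest integer in [-2, 12] satisfying this is 4.

bias = 4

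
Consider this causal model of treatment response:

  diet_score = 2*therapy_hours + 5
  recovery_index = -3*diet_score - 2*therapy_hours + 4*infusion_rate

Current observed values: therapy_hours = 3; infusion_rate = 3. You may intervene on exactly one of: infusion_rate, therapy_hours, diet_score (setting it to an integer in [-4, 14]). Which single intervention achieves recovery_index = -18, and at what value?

Intervening on infusion_rate: recovery_index = 4*infusion_rate - 39. Reaching -18 requires infusion_rate = 21/4, not an integer.
Intervening on therapy_hours: recovery_index = -8*therapy_hours - 3. Reaching -18 requires therapy_hours = 15/8, not an integer.
Intervening on diet_score: with other inputs at their observed values, recovery_index = -3*diet_score + 6. Solving for -18 gives diet_score = 8, within [-4, 14].

set diet_score = 8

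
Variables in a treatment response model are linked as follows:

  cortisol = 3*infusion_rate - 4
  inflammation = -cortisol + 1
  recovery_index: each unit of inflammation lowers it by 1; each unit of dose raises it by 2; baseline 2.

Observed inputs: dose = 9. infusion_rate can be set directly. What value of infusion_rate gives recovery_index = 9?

infusion_rate = -2

Substituting into the inflammation equation gives inflammation = -3*infusion_rate + 5.
recovery_index becomes 3*infusion_rate + 15.
Solve 3*infusion_rate + 15 = 9: infusion_rate = (9 - 15) / 3 = -2.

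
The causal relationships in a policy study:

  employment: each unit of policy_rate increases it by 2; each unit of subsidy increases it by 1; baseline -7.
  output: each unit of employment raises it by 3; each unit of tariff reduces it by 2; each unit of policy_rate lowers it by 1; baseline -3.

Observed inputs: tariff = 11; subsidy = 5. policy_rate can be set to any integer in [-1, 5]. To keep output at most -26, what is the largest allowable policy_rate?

Substituting into the employment equation gives employment = 2*policy_rate - 2.
Substituting into the output equation gives output = 5*policy_rate - 31.
Require 5*policy_rate - 31 ≤ -26, so policy_rate ≤ 1.
The largest integer in [-1, 5] satisfying this is 1.

policy_rate = 1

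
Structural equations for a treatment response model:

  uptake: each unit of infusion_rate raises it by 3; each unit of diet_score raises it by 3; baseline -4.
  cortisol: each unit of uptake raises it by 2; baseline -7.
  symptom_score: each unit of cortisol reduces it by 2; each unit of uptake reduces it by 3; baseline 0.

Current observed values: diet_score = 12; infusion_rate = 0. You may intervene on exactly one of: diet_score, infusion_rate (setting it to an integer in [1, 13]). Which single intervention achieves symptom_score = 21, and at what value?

set diet_score = 1

Intervening on diet_score: with other inputs at their observed values, symptom_score = -21*diet_score + 42. Solving for 21 gives diet_score = 1, within [1, 13].
Intervening on infusion_rate: symptom_score = -21*infusion_rate - 210. Reaching 21 requires infusion_rate = -11, outside [1, 13].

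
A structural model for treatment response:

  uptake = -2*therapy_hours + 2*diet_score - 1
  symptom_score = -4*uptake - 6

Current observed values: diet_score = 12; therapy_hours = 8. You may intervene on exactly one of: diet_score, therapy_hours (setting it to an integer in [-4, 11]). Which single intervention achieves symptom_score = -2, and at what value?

Intervening on diet_score: with other inputs at their observed values, symptom_score = -8*diet_score + 62. Solving for -2 gives diet_score = 8, within [-4, 11].
Intervening on therapy_hours: symptom_score = 8*therapy_hours - 98. Reaching -2 requires therapy_hours = 12, outside [-4, 11].

set diet_score = 8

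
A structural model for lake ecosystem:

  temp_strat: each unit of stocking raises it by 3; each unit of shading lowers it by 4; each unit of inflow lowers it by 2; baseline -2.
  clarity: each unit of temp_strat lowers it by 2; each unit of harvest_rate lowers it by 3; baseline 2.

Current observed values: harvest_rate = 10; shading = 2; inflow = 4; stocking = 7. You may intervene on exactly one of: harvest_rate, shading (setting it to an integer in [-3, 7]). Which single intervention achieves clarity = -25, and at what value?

set harvest_rate = 7

Intervening on harvest_rate: with other inputs at their observed values, clarity = -3*harvest_rate - 4. Solving for -25 gives harvest_rate = 7, within [-3, 7].
Intervening on shading: clarity = 8*shading - 50. Reaching -25 requires shading = 25/8, not an integer.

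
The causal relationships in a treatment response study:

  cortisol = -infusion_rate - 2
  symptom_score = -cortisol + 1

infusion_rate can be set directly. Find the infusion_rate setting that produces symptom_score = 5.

Substituting into the symptom_score equation gives symptom_score = infusion_rate + 3.
Solve infusion_rate + 3 = 5: infusion_rate = (5 - 3) / 1 = 2.

infusion_rate = 2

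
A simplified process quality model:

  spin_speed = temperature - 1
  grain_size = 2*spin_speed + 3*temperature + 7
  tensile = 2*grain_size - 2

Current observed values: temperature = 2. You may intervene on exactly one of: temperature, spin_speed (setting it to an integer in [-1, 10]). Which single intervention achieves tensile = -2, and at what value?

set temperature = -1

Intervening on temperature: with other inputs at their observed values, tensile = 10*temperature + 8. Solving for -2 gives temperature = -1, within [-1, 10].
Intervening on spin_speed: tensile = 4*spin_speed + 24. Reaching -2 requires spin_speed = -13/2, not an integer.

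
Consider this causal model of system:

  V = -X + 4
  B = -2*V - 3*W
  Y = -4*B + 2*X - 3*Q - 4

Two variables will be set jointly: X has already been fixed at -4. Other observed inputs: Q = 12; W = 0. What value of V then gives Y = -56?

V = -1

With X held at -4:
Intervening on V fixes its value directly, overriding its dependence on X.
Substituting into the B equation gives B = -2*V.
Substituting into the Y equation gives Y = 8*V - 48.
Solve 8*V - 48 = -56: V = (-56 + 48) / 8 = -1.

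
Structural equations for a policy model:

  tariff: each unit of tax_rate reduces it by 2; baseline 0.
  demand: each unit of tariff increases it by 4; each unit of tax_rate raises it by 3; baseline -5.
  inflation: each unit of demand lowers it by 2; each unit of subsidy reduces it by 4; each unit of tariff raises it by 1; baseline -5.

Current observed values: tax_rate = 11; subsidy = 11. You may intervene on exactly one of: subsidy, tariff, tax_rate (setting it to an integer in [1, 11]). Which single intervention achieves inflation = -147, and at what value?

set tariff = 6

Intervening on subsidy: inflation = -4*subsidy + 93. Reaching -147 requires subsidy = 60, outside [1, 11].
Intervening on tariff: with other inputs at their observed values, inflation = -7*tariff - 105. Solving for -147 gives tariff = 6, within [1, 11].
Intervening on tax_rate: inflation = 8*tax_rate - 39. Reaching -147 requires tax_rate = -27/2, not an integer.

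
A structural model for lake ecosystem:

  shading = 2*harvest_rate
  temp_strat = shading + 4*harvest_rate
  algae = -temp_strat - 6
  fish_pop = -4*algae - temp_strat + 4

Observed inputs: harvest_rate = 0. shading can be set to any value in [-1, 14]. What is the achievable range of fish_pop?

Intervening on shading fixes its value directly, overriding its dependence on harvest_rate.
Substituting into the temp_strat equation gives temp_strat = shading.
This gives algae = -shading - 6.
This gives fish_pop = 3*shading + 28.
Linear in shading, so extremes are at the endpoints: shading = -1 gives fish_pop = 25; shading = 14 gives fish_pop = 70.

25 to 70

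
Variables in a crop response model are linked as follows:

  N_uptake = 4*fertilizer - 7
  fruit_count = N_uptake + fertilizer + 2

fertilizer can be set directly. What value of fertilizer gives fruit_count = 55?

Substituting into the fruit_count equation gives fruit_count = 5*fertilizer - 5.
Solve 5*fertilizer - 5 = 55: fertilizer = (55 + 5) / 5 = 12.

fertilizer = 12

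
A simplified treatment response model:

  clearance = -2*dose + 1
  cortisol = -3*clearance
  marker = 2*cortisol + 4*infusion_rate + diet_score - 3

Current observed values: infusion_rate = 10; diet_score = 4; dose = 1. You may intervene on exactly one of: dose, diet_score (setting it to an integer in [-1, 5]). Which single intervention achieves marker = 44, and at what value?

Intervening on dose: marker = 12*dose + 35. Reaching 44 requires dose = 3/4, not an integer.
Intervening on diet_score: with other inputs at their observed values, marker = diet_score + 43. Solving for 44 gives diet_score = 1, within [-1, 5].

set diet_score = 1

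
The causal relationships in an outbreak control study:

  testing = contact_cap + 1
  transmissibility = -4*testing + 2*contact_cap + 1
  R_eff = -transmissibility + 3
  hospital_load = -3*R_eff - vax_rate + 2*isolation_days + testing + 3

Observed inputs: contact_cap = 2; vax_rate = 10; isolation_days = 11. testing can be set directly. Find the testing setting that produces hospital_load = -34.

testing = 5

Intervening on testing fixes its value directly, overriding its dependence on contact_cap.
Substituting into the transmissibility equation gives transmissibility = -4*testing + 5.
So R_eff = 4*testing - 2.
hospital_load becomes -11*testing + 21.
Solve -11*testing + 21 = -34: testing = (-34 - 21) / -11 = 5.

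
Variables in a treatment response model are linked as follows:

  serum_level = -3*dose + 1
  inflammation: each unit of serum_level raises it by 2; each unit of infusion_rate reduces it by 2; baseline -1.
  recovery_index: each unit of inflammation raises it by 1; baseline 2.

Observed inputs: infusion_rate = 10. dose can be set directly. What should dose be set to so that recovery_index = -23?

dose = 1

Substituting into the inflammation equation gives inflammation = -6*dose - 19.
Substituting into the recovery_index equation gives recovery_index = -6*dose - 17.
Solve -6*dose - 17 = -23: dose = (-23 + 17) / -6 = 1.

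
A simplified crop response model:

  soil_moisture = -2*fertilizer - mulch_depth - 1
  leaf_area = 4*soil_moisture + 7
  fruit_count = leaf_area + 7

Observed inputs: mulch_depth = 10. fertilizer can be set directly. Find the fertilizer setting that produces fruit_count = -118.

Substituting into the soil_moisture equation gives soil_moisture = -2*fertilizer - 11.
Substituting into the leaf_area equation gives leaf_area = -8*fertilizer - 37.
Substituting into the fruit_count equation gives fruit_count = -8*fertilizer - 30.
Solve -8*fertilizer - 30 = -118: fertilizer = (-118 + 30) / -8 = 11.

fertilizer = 11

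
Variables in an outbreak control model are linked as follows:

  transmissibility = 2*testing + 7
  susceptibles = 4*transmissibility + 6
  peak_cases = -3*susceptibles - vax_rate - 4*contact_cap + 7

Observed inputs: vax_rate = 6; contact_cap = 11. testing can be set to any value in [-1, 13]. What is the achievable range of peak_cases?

Substituting into the susceptibles equation gives susceptibles = 8*testing + 34.
This gives peak_cases = -24*testing - 145.
Linear in testing, so extremes are at the endpoints: testing = -1 gives peak_cases = -121; testing = 13 gives peak_cases = -457.

-457 to -121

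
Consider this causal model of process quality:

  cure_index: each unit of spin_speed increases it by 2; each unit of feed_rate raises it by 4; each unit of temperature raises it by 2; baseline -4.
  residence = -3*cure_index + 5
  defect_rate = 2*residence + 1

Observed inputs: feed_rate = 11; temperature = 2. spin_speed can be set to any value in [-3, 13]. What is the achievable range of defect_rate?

-409 to -217

Substituting into the cure_index equation gives cure_index = 2*spin_speed + 44.
Substituting into the residence equation gives residence = -6*spin_speed - 127.
Substituting into the defect_rate equation gives defect_rate = -12*spin_speed - 253.
Linear in spin_speed, so extremes are at the endpoints: spin_speed = -3 gives defect_rate = -217; spin_speed = 13 gives defect_rate = -409.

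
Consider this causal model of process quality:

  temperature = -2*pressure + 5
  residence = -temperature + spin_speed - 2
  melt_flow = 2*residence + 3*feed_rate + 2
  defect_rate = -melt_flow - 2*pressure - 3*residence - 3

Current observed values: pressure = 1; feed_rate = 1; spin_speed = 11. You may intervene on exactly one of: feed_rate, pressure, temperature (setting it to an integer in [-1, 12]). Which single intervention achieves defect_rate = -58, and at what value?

Intervening on feed_rate: with other inputs at their observed values, defect_rate = -3*feed_rate - 37. Solving for -58 gives feed_rate = 7, within [-1, 12].
Intervening on pressure: defect_rate = -12*pressure - 28. Reaching -58 requires pressure = 5/2, not an integer.
Intervening on temperature: defect_rate = 5*temperature - 55. Reaching -58 requires temperature = -3/5, not an integer.

set feed_rate = 7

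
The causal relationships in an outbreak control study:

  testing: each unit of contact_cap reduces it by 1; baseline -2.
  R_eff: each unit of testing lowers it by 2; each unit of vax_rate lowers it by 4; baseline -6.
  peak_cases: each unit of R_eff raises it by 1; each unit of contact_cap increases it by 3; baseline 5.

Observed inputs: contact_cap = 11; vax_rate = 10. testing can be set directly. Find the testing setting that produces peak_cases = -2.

testing = -3

Intervening on testing fixes its value directly, overriding its dependence on contact_cap.
Substituting into the R_eff equation gives R_eff = -2*testing - 46.
So peak_cases = -2*testing - 8.
Solve -2*testing - 8 = -2: testing = (-2 + 8) / -2 = -3.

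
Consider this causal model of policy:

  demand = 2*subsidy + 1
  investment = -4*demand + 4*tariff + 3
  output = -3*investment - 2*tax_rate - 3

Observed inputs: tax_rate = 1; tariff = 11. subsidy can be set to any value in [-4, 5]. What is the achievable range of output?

-230 to -14

Substituting into the investment equation gives investment = -8*subsidy + 43.
Substituting into the output equation gives output = 24*subsidy - 134.
Linear in subsidy, so extremes are at the endpoints: subsidy = -4 gives output = -230; subsidy = 5 gives output = -14.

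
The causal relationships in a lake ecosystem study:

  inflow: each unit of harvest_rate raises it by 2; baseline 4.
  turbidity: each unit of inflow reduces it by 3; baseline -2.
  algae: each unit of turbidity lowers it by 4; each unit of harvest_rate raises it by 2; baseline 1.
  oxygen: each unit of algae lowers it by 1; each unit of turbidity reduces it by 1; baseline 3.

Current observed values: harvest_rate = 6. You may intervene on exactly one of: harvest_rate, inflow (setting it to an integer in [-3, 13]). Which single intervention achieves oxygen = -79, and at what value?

set inflow = 7

Intervening on harvest_rate: oxygen = -20*harvest_rate - 40. Reaching -79 requires harvest_rate = 39/20, not an integer.
Intervening on inflow: with other inputs at their observed values, oxygen = -9*inflow - 16. Solving for -79 gives inflow = 7, within [-3, 13].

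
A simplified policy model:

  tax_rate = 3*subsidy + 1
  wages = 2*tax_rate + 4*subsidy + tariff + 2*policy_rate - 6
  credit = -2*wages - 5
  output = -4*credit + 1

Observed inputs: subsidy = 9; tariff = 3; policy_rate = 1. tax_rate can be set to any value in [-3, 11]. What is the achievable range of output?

Intervening on tax_rate fixes its value directly, overriding its dependence on subsidy.
Substituting into the wages equation gives wages = 2*tax_rate + 35.
Substituting into the credit equation gives credit = -4*tax_rate - 75.
This gives output = 16*tax_rate + 301.
Linear in tax_rate, so extremes are at the endpoints: tax_rate = -3 gives output = 253; tax_rate = 11 gives output = 477.

253 to 477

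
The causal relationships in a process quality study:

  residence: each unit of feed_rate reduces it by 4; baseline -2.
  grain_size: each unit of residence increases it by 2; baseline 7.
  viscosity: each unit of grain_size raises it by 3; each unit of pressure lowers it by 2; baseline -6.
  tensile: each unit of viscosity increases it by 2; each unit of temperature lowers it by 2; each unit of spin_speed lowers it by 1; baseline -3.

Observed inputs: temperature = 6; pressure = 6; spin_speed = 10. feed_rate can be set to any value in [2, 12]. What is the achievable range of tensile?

-619 to -139

Substituting into the grain_size equation gives grain_size = -8*feed_rate + 3.
Substituting into the viscosity equation gives viscosity = -24*feed_rate - 9.
tensile becomes -48*feed_rate - 43.
Linear in feed_rate, so extremes are at the endpoints: feed_rate = 2 gives tensile = -139; feed_rate = 12 gives tensile = -619.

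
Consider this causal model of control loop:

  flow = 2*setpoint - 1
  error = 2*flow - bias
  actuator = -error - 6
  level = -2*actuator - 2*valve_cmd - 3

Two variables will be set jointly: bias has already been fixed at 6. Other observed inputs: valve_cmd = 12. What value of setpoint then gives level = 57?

With bias held at 6:
Substituting into the error equation gives error = 4*setpoint - 8.
Substituting into the actuator equation gives actuator = -4*setpoint + 2.
Substituting into the level equation gives level = 8*setpoint - 31.
Solve 8*setpoint - 31 = 57: setpoint = (57 + 31) / 8 = 11.

setpoint = 11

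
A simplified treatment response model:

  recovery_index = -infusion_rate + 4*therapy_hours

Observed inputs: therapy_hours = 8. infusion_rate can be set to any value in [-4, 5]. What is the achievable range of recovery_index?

27 to 36

Substituting into the recovery_index equation gives recovery_index = -infusion_rate + 32.
Linear in infusion_rate, so extremes are at the endpoints: infusion_rate = -4 gives recovery_index = 36; infusion_rate = 5 gives recovery_index = 27.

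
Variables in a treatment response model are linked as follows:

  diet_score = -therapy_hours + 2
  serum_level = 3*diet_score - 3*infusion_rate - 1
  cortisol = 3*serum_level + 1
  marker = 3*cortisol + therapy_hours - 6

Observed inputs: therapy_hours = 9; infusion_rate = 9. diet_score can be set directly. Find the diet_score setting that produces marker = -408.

Intervening on diet_score fixes its value directly, overriding its dependence on therapy_hours.
Substituting into the serum_level equation gives serum_level = 3*diet_score - 28.
Substituting into the cortisol equation gives cortisol = 9*diet_score - 83.
This gives marker = 27*diet_score - 246.
Solve 27*diet_score - 246 = -408: diet_score = (-408 + 246) / 27 = -6.

diet_score = -6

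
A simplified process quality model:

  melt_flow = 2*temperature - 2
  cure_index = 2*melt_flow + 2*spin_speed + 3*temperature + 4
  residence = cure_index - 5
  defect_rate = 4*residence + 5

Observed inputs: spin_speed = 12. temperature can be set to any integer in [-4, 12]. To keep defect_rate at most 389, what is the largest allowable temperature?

Substituting into the cure_index equation gives cure_index = 7*temperature + 24.
This gives residence = 7*temperature + 19.
defect_rate becomes 28*temperature + 81.
Require 28*temperature + 81 ≤ 389, so temperature ≤ 11.
The largest integer in [-4, 12] satisfying this is 11.

temperature = 11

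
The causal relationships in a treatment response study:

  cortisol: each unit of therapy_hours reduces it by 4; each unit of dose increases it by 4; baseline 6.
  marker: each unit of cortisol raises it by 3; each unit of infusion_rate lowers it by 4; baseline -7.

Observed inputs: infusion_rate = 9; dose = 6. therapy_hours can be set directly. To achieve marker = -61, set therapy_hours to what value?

Substituting into the cortisol equation gives cortisol = -4*therapy_hours + 30.
Substituting into the marker equation gives marker = -12*therapy_hours + 47.
Solve -12*therapy_hours + 47 = -61: therapy_hours = (-61 - 47) / -12 = 9.

therapy_hours = 9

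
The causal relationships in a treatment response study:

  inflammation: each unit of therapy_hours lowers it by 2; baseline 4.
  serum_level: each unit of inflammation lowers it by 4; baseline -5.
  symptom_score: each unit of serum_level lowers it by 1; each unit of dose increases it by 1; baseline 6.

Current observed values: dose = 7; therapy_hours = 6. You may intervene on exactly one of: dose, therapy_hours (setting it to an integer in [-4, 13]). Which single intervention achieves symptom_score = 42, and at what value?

Intervening on dose: symptom_score = dose - 21. Reaching 42 requires dose = 63, outside [-4, 13].
Intervening on therapy_hours: with other inputs at their observed values, symptom_score = -8*therapy_hours + 34. Solving for 42 gives therapy_hours = -1, within [-4, 13].

set therapy_hours = -1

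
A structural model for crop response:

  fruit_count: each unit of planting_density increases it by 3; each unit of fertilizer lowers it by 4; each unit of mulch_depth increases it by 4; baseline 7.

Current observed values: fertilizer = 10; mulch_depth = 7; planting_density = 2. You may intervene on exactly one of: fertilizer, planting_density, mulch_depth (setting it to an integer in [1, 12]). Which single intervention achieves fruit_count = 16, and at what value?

Intervening on fertilizer: fruit_count = -4*fertilizer + 41. Reaching 16 requires fertilizer = 25/4, not an integer.
Intervening on planting_density: with other inputs at their observed values, fruit_count = 3*planting_density - 5. Solving for 16 gives planting_density = 7, within [1, 12].
Intervening on mulch_depth: fruit_count = 4*mulch_depth - 27. Reaching 16 requires mulch_depth = 43/4, not an integer.

set planting_density = 7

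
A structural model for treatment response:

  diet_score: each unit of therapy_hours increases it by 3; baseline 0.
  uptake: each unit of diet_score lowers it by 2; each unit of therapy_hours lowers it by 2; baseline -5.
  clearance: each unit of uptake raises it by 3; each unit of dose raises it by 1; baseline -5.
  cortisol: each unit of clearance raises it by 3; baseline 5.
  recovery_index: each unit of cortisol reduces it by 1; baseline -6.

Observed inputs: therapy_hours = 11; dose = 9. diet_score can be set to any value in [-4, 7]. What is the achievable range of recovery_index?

Intervening on diet_score fixes its value directly, overriding its dependence on therapy_hours.
Substituting into the uptake equation gives uptake = -2*diet_score - 27.
So clearance = -6*diet_score - 77.
Substituting into the cortisol equation gives cortisol = -18*diet_score - 226.
So recovery_index = 18*diet_score + 220.
Linear in diet_score, so extremes are at the endpoints: diet_score = -4 gives recovery_index = 148; diet_score = 7 gives recovery_index = 346.

148 to 346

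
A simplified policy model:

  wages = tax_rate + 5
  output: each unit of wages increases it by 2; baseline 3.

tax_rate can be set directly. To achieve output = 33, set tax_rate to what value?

Substituting into the output equation gives output = 2*tax_rate + 13.
Solve 2*tax_rate + 13 = 33: tax_rate = (33 - 13) / 2 = 10.

tax_rate = 10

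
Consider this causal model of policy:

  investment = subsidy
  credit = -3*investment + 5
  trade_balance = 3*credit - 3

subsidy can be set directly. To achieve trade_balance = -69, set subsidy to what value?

subsidy = 9

Substituting into the credit equation gives credit = -3*subsidy + 5.
This gives trade_balance = -9*subsidy + 12.
Solve -9*subsidy + 12 = -69: subsidy = (-69 - 12) / -9 = 9.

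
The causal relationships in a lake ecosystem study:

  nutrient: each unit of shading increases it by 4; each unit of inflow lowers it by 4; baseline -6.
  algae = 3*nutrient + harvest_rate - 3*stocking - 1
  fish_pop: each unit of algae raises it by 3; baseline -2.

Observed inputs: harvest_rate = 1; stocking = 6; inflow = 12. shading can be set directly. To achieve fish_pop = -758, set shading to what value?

Substituting into the nutrient equation gives nutrient = 4*shading - 54.
Substituting into the algae equation gives algae = 12*shading - 180.
fish_pop becomes 36*shading - 542.
Solve 36*shading - 542 = -758: shading = (-758 + 542) / 36 = -6.

shading = -6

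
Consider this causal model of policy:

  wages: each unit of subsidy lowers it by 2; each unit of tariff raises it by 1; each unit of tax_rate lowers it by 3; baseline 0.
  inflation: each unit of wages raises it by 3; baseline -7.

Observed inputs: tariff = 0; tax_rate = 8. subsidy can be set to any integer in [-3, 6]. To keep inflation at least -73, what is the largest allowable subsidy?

Substituting into the wages equation gives wages = -2*subsidy - 24.
inflation becomes -6*subsidy - 79.
Require -6*subsidy - 79 ≥ -73, so subsidy ≤ -1.
The largest integer in [-3, 6] satisfying this is -1.

subsidy = -1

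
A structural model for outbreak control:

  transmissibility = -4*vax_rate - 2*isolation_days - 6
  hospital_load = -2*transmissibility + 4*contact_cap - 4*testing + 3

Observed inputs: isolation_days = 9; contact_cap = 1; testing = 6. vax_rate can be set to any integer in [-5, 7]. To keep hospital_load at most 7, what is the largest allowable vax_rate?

vax_rate = -3

Substituting into the transmissibility equation gives transmissibility = -4*vax_rate - 24.
hospital_load becomes 8*vax_rate + 31.
Require 8*vax_rate + 31 ≤ 7, so vax_rate ≤ -3.
The largest integer in [-5, 7] satisfying this is -3.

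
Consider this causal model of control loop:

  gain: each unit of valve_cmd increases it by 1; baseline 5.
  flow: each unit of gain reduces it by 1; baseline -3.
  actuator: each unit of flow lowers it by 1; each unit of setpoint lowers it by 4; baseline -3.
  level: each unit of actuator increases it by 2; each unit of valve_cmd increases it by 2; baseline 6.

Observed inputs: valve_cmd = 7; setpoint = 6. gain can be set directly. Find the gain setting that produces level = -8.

Intervening on gain fixes its value directly, overriding its dependence on valve_cmd.
Substituting into the actuator equation gives actuator = gain - 24.
Substituting into the level equation gives level = 2*gain - 28.
Solve 2*gain - 28 = -8: gain = (-8 + 28) / 2 = 10.

gain = 10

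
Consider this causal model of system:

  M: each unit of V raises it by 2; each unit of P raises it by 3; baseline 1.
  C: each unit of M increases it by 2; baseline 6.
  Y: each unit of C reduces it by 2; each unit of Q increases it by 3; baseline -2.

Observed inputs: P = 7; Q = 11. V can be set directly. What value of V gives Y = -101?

V = 4

Substituting into the M equation gives M = 2*V + 22.
Substituting into the C equation gives C = 4*V + 50.
Substituting into the Y equation gives Y = -8*V - 69.
Solve -8*V - 69 = -101: V = (-101 + 69) / -8 = 4.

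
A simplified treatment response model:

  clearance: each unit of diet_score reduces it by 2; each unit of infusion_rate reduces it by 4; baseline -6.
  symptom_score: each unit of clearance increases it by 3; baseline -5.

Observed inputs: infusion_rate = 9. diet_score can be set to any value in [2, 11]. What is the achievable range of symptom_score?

-197 to -143

Substituting into the clearance equation gives clearance = -2*diet_score - 42.
So symptom_score = -6*diet_score - 131.
Linear in diet_score, so extremes are at the endpoints: diet_score = 2 gives symptom_score = -143; diet_score = 11 gives symptom_score = -197.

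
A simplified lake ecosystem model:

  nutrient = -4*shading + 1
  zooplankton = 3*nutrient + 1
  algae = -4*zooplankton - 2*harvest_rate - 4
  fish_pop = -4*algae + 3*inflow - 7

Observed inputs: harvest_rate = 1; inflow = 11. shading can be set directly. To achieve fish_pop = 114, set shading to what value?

Substituting into the zooplankton equation gives zooplankton = -12*shading + 4.
Substituting into the algae equation gives algae = 48*shading - 22.
Substituting into the fish_pop equation gives fish_pop = -192*shading + 114.
Solve -192*shading + 114 = 114: shading = (114 - 114) / -192 = 0.

shading = 0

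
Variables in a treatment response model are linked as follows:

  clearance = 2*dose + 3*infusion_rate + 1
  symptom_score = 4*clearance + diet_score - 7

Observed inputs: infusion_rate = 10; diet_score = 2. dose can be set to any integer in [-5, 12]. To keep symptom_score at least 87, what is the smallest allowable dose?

dose = -4

Substituting into the clearance equation gives clearance = 2*dose + 31.
So symptom_score = 8*dose + 119.
Require 8*dose + 119 ≥ 87, so dose ≥ -4.
The smallest integer in [-5, 12] satisfying this is -4.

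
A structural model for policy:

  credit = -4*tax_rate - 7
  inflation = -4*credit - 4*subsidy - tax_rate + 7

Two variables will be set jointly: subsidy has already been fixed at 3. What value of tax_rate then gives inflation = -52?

tax_rate = -5

With subsidy held at 3:
Substituting into the inflation equation gives inflation = 15*tax_rate + 23.
Solve 15*tax_rate + 23 = -52: tax_rate = (-52 - 23) / 15 = -5.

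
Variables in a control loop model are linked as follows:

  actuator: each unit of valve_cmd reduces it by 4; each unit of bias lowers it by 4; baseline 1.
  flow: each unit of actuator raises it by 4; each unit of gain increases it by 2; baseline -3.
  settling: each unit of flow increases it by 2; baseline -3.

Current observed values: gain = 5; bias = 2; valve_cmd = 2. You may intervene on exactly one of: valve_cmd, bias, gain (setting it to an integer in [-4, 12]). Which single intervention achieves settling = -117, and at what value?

Intervening on valve_cmd: settling = -32*valve_cmd - 45. Reaching -117 requires valve_cmd = 9/4, not an integer.
Intervening on bias: settling = -32*bias - 45. Reaching -117 requires bias = 9/4, not an integer.
Intervening on gain: with other inputs at their observed values, settling = 4*gain - 129. Solving for -117 gives gain = 3, within [-4, 12].

set gain = 3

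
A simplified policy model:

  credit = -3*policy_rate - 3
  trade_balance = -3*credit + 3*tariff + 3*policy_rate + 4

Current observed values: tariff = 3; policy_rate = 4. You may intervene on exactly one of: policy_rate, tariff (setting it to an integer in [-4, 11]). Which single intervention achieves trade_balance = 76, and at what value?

set tariff = 5

Intervening on policy_rate: trade_balance = 12*policy_rate + 22. Reaching 76 requires policy_rate = 9/2, not an integer.
Intervening on tariff: with other inputs at their observed values, trade_balance = 3*tariff + 61. Solving for 76 gives tariff = 5, within [-4, 11].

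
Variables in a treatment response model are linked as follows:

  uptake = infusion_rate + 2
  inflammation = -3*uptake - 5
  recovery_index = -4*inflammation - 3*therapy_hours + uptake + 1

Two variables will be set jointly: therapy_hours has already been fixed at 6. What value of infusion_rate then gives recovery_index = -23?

infusion_rate = -4

With therapy_hours held at 6:
Substituting into the inflammation equation gives inflammation = -3*infusion_rate - 11.
Substituting into the recovery_index equation gives recovery_index = 13*infusion_rate + 29.
Solve 13*infusion_rate + 29 = -23: infusion_rate = (-23 - 29) / 13 = -4.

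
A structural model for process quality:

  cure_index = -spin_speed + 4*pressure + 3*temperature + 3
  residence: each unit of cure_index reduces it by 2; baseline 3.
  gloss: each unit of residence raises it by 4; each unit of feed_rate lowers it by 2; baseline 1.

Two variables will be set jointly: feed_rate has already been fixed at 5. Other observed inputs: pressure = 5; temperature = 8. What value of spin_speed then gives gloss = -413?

spin_speed = -5

With feed_rate held at 5:
Substituting into the cure_index equation gives cure_index = -spin_speed + 47.
This gives residence = 2*spin_speed - 91.
gloss becomes 8*spin_speed - 373.
Solve 8*spin_speed - 373 = -413: spin_speed = (-413 + 373) / 8 = -5.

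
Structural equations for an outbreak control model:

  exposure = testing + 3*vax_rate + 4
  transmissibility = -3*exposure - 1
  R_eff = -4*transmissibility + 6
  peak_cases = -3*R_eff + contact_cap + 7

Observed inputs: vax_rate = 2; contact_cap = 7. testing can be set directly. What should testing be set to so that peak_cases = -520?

testing = 4

Substituting into the exposure equation gives exposure = testing + 10.
This gives transmissibility = -3*testing - 31.
This gives R_eff = 12*testing + 130.
peak_cases becomes -36*testing - 376.
Solve -36*testing - 376 = -520: testing = (-520 + 376) / -36 = 4.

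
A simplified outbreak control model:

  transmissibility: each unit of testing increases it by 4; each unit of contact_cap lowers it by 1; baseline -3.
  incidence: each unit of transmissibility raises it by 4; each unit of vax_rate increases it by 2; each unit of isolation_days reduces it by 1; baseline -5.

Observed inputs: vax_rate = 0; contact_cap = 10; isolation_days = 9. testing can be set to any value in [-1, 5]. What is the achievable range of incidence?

-82 to 14

Substituting into the transmissibility equation gives transmissibility = 4*testing - 13.
This gives incidence = 16*testing - 66.
Linear in testing, so extremes are at the endpoints: testing = -1 gives incidence = -82; testing = 5 gives incidence = 14.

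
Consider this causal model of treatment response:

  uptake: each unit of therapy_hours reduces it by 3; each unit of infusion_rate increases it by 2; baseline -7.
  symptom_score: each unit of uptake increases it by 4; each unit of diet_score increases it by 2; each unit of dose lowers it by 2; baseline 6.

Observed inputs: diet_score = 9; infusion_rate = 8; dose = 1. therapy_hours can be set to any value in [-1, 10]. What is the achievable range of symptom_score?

-62 to 70

Substituting into the uptake equation gives uptake = -3*therapy_hours + 9.
So symptom_score = -12*therapy_hours + 58.
Linear in therapy_hours, so extremes are at the endpoints: therapy_hours = -1 gives symptom_score = 70; therapy_hours = 10 gives symptom_score = -62.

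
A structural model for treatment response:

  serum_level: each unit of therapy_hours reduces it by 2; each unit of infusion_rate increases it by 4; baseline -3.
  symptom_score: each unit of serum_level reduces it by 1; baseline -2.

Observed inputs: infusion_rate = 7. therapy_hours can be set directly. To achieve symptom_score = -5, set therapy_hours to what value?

therapy_hours = 11

Substituting into the serum_level equation gives serum_level = -2*therapy_hours + 25.
Substituting into the symptom_score equation gives symptom_score = 2*therapy_hours - 27.
Solve 2*therapy_hours - 27 = -5: therapy_hours = (-5 + 27) / 2 = 11.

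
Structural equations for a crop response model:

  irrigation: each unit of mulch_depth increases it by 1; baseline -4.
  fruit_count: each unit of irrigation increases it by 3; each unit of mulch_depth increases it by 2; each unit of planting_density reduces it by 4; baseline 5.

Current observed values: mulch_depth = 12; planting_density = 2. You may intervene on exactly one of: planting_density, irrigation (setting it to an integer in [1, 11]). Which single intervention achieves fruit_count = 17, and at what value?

Intervening on planting_density: with other inputs at their observed values, fruit_count = -4*planting_density + 53. Solving for 17 gives planting_density = 9, within [1, 11].
Intervening on irrigation: fruit_count = 3*irrigation + 21. Reaching 17 requires irrigation = -4/3, not an integer.

set planting_density = 9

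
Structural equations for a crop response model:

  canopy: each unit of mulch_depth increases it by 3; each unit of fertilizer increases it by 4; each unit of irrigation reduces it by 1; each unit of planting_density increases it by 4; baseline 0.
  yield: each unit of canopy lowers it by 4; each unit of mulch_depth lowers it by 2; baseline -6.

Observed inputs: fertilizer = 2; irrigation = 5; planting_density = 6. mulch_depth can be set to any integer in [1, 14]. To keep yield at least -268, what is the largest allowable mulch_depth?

mulch_depth = 11

Substituting into the canopy equation gives canopy = 3*mulch_depth + 27.
Substituting into the yield equation gives yield = -14*mulch_depth - 114.
Require -14*mulch_depth - 114 ≥ -268, so mulch_depth ≤ 11.
The largest integer in [1, 14] satisfying this is 11.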